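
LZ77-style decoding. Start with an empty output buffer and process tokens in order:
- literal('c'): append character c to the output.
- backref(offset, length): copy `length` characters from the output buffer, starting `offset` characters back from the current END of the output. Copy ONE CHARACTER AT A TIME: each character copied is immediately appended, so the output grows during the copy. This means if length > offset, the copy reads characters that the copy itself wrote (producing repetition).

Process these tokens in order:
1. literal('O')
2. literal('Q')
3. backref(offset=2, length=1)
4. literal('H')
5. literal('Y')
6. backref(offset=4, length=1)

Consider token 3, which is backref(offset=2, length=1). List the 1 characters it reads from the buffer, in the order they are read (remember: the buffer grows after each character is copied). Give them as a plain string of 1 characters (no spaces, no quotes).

Token 1: literal('O'). Output: "O"
Token 2: literal('Q'). Output: "OQ"
Token 3: backref(off=2, len=1). Buffer before: "OQ" (len 2)
  byte 1: read out[0]='O', append. Buffer now: "OQO"

Answer: O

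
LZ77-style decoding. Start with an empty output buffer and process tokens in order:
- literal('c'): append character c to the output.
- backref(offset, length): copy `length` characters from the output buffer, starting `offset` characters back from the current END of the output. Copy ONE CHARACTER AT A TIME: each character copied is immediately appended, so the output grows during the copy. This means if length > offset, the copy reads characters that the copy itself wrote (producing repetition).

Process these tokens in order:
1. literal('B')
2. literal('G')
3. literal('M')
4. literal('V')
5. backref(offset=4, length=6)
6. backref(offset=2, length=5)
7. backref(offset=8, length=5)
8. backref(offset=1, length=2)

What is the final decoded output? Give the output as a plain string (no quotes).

Answer: BGMVBGMVBGBGBGBVBGBGGG

Derivation:
Token 1: literal('B'). Output: "B"
Token 2: literal('G'). Output: "BG"
Token 3: literal('M'). Output: "BGM"
Token 4: literal('V'). Output: "BGMV"
Token 5: backref(off=4, len=6) (overlapping!). Copied 'BGMVBG' from pos 0. Output: "BGMVBGMVBG"
Token 6: backref(off=2, len=5) (overlapping!). Copied 'BGBGB' from pos 8. Output: "BGMVBGMVBGBGBGB"
Token 7: backref(off=8, len=5). Copied 'VBGBG' from pos 7. Output: "BGMVBGMVBGBGBGBVBGBG"
Token 8: backref(off=1, len=2) (overlapping!). Copied 'GG' from pos 19. Output: "BGMVBGMVBGBGBGBVBGBGGG"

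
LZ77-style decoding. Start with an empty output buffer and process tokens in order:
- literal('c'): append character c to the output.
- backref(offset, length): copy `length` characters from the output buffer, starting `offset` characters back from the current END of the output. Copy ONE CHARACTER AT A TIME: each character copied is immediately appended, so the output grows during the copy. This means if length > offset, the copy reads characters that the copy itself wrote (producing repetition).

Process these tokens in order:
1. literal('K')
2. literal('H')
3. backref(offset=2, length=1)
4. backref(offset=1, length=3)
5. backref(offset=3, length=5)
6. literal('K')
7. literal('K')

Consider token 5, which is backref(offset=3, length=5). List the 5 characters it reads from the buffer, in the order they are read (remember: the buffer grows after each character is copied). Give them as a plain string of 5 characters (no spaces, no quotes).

Answer: KKKKK

Derivation:
Token 1: literal('K'). Output: "K"
Token 2: literal('H'). Output: "KH"
Token 3: backref(off=2, len=1). Copied 'K' from pos 0. Output: "KHK"
Token 4: backref(off=1, len=3) (overlapping!). Copied 'KKK' from pos 2. Output: "KHKKKK"
Token 5: backref(off=3, len=5). Buffer before: "KHKKKK" (len 6)
  byte 1: read out[3]='K', append. Buffer now: "KHKKKKK"
  byte 2: read out[4]='K', append. Buffer now: "KHKKKKKK"
  byte 3: read out[5]='K', append. Buffer now: "KHKKKKKKK"
  byte 4: read out[6]='K', append. Buffer now: "KHKKKKKKKK"
  byte 5: read out[7]='K', append. Buffer now: "KHKKKKKKKKK"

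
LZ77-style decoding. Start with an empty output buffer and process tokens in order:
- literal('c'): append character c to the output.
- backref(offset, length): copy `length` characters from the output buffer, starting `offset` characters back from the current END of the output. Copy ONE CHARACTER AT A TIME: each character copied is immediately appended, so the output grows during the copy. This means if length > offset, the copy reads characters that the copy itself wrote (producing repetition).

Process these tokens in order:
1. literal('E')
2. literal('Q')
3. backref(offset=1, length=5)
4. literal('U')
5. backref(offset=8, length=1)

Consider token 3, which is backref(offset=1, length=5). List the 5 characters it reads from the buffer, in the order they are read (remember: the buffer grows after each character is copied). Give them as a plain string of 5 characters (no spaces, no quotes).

Token 1: literal('E'). Output: "E"
Token 2: literal('Q'). Output: "EQ"
Token 3: backref(off=1, len=5). Buffer before: "EQ" (len 2)
  byte 1: read out[1]='Q', append. Buffer now: "EQQ"
  byte 2: read out[2]='Q', append. Buffer now: "EQQQ"
  byte 3: read out[3]='Q', append. Buffer now: "EQQQQ"
  byte 4: read out[4]='Q', append. Buffer now: "EQQQQQ"
  byte 5: read out[5]='Q', append. Buffer now: "EQQQQQQ"

Answer: QQQQQ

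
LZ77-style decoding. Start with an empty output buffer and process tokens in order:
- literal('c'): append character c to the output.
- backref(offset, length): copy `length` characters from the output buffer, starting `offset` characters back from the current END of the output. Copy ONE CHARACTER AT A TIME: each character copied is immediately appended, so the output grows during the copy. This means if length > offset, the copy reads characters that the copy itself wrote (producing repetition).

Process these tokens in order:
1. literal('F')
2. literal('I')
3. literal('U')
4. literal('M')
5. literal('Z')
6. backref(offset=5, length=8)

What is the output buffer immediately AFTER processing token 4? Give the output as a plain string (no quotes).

Answer: FIUM

Derivation:
Token 1: literal('F'). Output: "F"
Token 2: literal('I'). Output: "FI"
Token 3: literal('U'). Output: "FIU"
Token 4: literal('M'). Output: "FIUM"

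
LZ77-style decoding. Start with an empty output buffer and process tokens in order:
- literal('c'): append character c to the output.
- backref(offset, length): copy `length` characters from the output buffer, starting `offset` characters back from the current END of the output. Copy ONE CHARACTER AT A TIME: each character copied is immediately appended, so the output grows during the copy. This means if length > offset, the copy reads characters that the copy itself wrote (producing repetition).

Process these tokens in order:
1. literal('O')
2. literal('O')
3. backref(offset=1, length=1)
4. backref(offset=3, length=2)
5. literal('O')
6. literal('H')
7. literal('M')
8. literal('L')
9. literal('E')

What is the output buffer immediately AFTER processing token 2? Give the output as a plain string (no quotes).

Token 1: literal('O'). Output: "O"
Token 2: literal('O'). Output: "OO"

Answer: OO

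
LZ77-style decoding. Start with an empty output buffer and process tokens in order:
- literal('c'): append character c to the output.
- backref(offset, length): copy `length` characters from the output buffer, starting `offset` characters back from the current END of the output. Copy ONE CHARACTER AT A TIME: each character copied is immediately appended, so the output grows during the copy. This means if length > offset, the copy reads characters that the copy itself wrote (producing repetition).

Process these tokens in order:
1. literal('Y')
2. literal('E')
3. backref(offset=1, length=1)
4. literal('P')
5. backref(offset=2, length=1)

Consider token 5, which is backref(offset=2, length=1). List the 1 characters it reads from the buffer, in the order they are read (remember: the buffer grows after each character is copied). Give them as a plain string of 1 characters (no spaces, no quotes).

Token 1: literal('Y'). Output: "Y"
Token 2: literal('E'). Output: "YE"
Token 3: backref(off=1, len=1). Copied 'E' from pos 1. Output: "YEE"
Token 4: literal('P'). Output: "YEEP"
Token 5: backref(off=2, len=1). Buffer before: "YEEP" (len 4)
  byte 1: read out[2]='E', append. Buffer now: "YEEPE"

Answer: E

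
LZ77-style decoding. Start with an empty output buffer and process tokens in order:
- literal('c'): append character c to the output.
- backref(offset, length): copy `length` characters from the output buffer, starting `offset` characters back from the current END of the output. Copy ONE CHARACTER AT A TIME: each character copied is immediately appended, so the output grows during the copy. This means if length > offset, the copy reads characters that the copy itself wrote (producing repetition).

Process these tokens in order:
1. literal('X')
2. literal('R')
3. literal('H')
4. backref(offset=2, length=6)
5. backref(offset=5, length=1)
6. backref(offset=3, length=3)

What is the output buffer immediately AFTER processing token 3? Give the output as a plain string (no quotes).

Answer: XRH

Derivation:
Token 1: literal('X'). Output: "X"
Token 2: literal('R'). Output: "XR"
Token 3: literal('H'). Output: "XRH"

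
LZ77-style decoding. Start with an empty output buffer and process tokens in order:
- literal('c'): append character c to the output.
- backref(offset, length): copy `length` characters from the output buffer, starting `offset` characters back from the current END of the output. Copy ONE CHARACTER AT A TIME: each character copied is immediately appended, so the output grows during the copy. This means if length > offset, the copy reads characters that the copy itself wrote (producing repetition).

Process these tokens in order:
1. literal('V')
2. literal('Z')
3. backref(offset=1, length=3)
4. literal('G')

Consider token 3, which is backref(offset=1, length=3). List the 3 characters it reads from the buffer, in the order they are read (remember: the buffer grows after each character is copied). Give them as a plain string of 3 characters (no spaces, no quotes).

Token 1: literal('V'). Output: "V"
Token 2: literal('Z'). Output: "VZ"
Token 3: backref(off=1, len=3). Buffer before: "VZ" (len 2)
  byte 1: read out[1]='Z', append. Buffer now: "VZZ"
  byte 2: read out[2]='Z', append. Buffer now: "VZZZ"
  byte 3: read out[3]='Z', append. Buffer now: "VZZZZ"

Answer: ZZZ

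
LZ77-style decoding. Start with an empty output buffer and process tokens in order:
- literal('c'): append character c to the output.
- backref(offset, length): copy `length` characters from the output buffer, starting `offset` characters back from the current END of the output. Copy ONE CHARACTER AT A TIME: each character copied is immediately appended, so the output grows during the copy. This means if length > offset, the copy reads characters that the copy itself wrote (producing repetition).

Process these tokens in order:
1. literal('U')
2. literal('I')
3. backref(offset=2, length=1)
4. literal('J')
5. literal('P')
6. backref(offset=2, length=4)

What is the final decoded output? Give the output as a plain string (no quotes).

Answer: UIUJPJPJP

Derivation:
Token 1: literal('U'). Output: "U"
Token 2: literal('I'). Output: "UI"
Token 3: backref(off=2, len=1). Copied 'U' from pos 0. Output: "UIU"
Token 4: literal('J'). Output: "UIUJ"
Token 5: literal('P'). Output: "UIUJP"
Token 6: backref(off=2, len=4) (overlapping!). Copied 'JPJP' from pos 3. Output: "UIUJPJPJP"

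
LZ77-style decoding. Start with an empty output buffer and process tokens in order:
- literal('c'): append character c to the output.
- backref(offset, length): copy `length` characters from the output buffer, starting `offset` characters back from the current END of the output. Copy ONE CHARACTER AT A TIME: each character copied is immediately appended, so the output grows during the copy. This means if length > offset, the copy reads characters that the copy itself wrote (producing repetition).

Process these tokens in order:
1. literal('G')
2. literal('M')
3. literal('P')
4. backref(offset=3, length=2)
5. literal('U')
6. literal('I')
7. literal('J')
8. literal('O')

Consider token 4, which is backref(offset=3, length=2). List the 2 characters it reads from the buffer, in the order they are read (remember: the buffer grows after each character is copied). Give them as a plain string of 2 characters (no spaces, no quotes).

Answer: GM

Derivation:
Token 1: literal('G'). Output: "G"
Token 2: literal('M'). Output: "GM"
Token 3: literal('P'). Output: "GMP"
Token 4: backref(off=3, len=2). Buffer before: "GMP" (len 3)
  byte 1: read out[0]='G', append. Buffer now: "GMPG"
  byte 2: read out[1]='M', append. Buffer now: "GMPGM"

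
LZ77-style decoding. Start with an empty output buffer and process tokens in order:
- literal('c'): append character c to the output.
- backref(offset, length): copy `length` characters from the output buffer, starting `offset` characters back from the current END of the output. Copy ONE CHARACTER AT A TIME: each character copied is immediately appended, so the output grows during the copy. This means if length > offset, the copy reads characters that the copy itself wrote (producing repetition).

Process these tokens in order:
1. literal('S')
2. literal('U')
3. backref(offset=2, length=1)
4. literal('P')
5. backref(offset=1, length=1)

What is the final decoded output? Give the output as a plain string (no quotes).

Answer: SUSPP

Derivation:
Token 1: literal('S'). Output: "S"
Token 2: literal('U'). Output: "SU"
Token 3: backref(off=2, len=1). Copied 'S' from pos 0. Output: "SUS"
Token 4: literal('P'). Output: "SUSP"
Token 5: backref(off=1, len=1). Copied 'P' from pos 3. Output: "SUSPP"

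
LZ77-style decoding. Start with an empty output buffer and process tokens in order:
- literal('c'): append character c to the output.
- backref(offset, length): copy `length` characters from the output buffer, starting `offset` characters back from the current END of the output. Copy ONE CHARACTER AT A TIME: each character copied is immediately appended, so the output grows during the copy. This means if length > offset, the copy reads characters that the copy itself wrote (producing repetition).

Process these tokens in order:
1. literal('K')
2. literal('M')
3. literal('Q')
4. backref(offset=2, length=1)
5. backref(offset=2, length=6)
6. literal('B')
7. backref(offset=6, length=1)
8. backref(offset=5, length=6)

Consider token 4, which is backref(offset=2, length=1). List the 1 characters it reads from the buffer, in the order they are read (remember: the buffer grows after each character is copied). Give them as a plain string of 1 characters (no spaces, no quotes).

Answer: M

Derivation:
Token 1: literal('K'). Output: "K"
Token 2: literal('M'). Output: "KM"
Token 3: literal('Q'). Output: "KMQ"
Token 4: backref(off=2, len=1). Buffer before: "KMQ" (len 3)
  byte 1: read out[1]='M', append. Buffer now: "KMQM"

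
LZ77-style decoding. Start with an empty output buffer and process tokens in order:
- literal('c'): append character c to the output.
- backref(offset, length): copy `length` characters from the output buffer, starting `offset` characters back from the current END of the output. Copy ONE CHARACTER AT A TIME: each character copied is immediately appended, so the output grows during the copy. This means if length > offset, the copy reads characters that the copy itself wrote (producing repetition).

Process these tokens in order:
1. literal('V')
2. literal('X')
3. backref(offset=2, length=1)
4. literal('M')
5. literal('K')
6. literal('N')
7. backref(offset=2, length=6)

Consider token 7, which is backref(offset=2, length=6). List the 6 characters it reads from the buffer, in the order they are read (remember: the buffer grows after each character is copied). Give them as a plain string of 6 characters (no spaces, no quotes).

Answer: KNKNKN

Derivation:
Token 1: literal('V'). Output: "V"
Token 2: literal('X'). Output: "VX"
Token 3: backref(off=2, len=1). Copied 'V' from pos 0. Output: "VXV"
Token 4: literal('M'). Output: "VXVM"
Token 5: literal('K'). Output: "VXVMK"
Token 6: literal('N'). Output: "VXVMKN"
Token 7: backref(off=2, len=6). Buffer before: "VXVMKN" (len 6)
  byte 1: read out[4]='K', append. Buffer now: "VXVMKNK"
  byte 2: read out[5]='N', append. Buffer now: "VXVMKNKN"
  byte 3: read out[6]='K', append. Buffer now: "VXVMKNKNK"
  byte 4: read out[7]='N', append. Buffer now: "VXVMKNKNKN"
  byte 5: read out[8]='K', append. Buffer now: "VXVMKNKNKNK"
  byte 6: read out[9]='N', append. Buffer now: "VXVMKNKNKNKN"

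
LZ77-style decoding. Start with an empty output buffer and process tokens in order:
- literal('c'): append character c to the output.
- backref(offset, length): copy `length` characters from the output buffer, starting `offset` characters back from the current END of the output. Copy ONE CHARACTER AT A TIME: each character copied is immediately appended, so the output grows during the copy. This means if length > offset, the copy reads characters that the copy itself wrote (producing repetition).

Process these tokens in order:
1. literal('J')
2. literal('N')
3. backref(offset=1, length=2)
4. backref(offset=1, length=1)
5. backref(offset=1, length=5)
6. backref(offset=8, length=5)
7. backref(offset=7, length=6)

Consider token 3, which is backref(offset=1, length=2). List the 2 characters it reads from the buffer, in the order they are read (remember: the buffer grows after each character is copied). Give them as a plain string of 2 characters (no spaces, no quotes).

Token 1: literal('J'). Output: "J"
Token 2: literal('N'). Output: "JN"
Token 3: backref(off=1, len=2). Buffer before: "JN" (len 2)
  byte 1: read out[1]='N', append. Buffer now: "JNN"
  byte 2: read out[2]='N', append. Buffer now: "JNNN"

Answer: NN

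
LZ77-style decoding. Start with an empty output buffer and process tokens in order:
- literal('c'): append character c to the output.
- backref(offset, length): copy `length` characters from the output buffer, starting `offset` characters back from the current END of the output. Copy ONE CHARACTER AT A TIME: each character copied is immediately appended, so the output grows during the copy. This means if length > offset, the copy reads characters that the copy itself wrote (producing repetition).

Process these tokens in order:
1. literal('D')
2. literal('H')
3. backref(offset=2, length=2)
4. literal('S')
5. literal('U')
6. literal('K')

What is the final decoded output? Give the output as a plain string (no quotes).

Answer: DHDHSUK

Derivation:
Token 1: literal('D'). Output: "D"
Token 2: literal('H'). Output: "DH"
Token 3: backref(off=2, len=2). Copied 'DH' from pos 0. Output: "DHDH"
Token 4: literal('S'). Output: "DHDHS"
Token 5: literal('U'). Output: "DHDHSU"
Token 6: literal('K'). Output: "DHDHSUK"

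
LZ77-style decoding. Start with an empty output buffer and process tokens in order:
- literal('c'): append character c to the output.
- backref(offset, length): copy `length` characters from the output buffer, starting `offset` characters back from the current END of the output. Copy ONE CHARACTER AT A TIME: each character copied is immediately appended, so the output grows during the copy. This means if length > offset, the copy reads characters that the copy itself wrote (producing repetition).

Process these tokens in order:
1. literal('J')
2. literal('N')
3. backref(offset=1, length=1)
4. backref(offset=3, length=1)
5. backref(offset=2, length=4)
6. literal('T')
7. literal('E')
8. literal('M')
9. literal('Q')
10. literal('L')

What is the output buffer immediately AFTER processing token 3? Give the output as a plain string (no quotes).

Answer: JNN

Derivation:
Token 1: literal('J'). Output: "J"
Token 2: literal('N'). Output: "JN"
Token 3: backref(off=1, len=1). Copied 'N' from pos 1. Output: "JNN"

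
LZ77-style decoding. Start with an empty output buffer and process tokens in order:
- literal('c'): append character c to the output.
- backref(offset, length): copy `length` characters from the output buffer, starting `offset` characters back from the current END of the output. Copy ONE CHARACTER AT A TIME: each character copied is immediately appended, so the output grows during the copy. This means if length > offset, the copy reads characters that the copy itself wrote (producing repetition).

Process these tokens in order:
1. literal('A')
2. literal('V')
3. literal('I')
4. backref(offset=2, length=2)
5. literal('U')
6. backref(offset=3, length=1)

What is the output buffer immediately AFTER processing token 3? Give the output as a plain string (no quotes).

Token 1: literal('A'). Output: "A"
Token 2: literal('V'). Output: "AV"
Token 3: literal('I'). Output: "AVI"

Answer: AVI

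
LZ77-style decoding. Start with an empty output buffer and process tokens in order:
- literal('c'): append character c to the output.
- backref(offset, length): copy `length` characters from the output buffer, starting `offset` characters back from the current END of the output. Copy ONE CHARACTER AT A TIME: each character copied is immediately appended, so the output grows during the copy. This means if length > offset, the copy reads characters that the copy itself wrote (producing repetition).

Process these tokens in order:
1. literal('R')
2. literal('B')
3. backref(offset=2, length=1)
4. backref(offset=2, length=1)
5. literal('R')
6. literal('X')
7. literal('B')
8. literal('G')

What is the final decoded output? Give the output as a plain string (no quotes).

Answer: RBRBRXBG

Derivation:
Token 1: literal('R'). Output: "R"
Token 2: literal('B'). Output: "RB"
Token 3: backref(off=2, len=1). Copied 'R' from pos 0. Output: "RBR"
Token 4: backref(off=2, len=1). Copied 'B' from pos 1. Output: "RBRB"
Token 5: literal('R'). Output: "RBRBR"
Token 6: literal('X'). Output: "RBRBRX"
Token 7: literal('B'). Output: "RBRBRXB"
Token 8: literal('G'). Output: "RBRBRXBG"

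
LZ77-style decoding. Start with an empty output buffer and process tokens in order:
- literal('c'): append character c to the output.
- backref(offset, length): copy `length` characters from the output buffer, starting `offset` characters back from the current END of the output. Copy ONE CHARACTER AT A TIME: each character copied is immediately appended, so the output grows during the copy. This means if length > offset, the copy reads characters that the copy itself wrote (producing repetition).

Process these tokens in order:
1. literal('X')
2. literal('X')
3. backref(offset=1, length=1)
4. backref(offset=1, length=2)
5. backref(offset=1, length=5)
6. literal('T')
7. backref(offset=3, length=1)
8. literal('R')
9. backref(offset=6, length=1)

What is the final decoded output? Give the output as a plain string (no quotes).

Answer: XXXXXXXXXXTXRX

Derivation:
Token 1: literal('X'). Output: "X"
Token 2: literal('X'). Output: "XX"
Token 3: backref(off=1, len=1). Copied 'X' from pos 1. Output: "XXX"
Token 4: backref(off=1, len=2) (overlapping!). Copied 'XX' from pos 2. Output: "XXXXX"
Token 5: backref(off=1, len=5) (overlapping!). Copied 'XXXXX' from pos 4. Output: "XXXXXXXXXX"
Token 6: literal('T'). Output: "XXXXXXXXXXT"
Token 7: backref(off=3, len=1). Copied 'X' from pos 8. Output: "XXXXXXXXXXTX"
Token 8: literal('R'). Output: "XXXXXXXXXXTXR"
Token 9: backref(off=6, len=1). Copied 'X' from pos 7. Output: "XXXXXXXXXXTXRX"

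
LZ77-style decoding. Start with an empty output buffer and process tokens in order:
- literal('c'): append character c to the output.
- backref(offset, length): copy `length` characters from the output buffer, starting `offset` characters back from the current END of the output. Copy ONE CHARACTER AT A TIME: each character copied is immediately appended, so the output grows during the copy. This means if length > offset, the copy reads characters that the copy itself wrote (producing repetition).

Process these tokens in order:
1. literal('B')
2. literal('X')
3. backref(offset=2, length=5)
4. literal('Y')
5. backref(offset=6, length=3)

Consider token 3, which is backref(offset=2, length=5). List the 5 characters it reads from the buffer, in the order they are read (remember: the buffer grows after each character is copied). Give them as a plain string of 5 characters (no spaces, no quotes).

Answer: BXBXB

Derivation:
Token 1: literal('B'). Output: "B"
Token 2: literal('X'). Output: "BX"
Token 3: backref(off=2, len=5). Buffer before: "BX" (len 2)
  byte 1: read out[0]='B', append. Buffer now: "BXB"
  byte 2: read out[1]='X', append. Buffer now: "BXBX"
  byte 3: read out[2]='B', append. Buffer now: "BXBXB"
  byte 4: read out[3]='X', append. Buffer now: "BXBXBX"
  byte 5: read out[4]='B', append. Buffer now: "BXBXBXB"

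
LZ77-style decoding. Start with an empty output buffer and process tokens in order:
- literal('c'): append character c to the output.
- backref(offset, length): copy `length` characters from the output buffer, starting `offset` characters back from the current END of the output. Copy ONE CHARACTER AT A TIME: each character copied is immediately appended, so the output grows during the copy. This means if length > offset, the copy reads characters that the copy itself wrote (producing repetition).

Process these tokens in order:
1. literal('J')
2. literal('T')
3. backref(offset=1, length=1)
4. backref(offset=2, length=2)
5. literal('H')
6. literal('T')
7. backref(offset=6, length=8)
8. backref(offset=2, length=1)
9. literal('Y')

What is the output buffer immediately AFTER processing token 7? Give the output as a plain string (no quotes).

Token 1: literal('J'). Output: "J"
Token 2: literal('T'). Output: "JT"
Token 3: backref(off=1, len=1). Copied 'T' from pos 1. Output: "JTT"
Token 4: backref(off=2, len=2). Copied 'TT' from pos 1. Output: "JTTTT"
Token 5: literal('H'). Output: "JTTTTH"
Token 6: literal('T'). Output: "JTTTTHT"
Token 7: backref(off=6, len=8) (overlapping!). Copied 'TTTTHTTT' from pos 1. Output: "JTTTTHTTTTTHTTT"

Answer: JTTTTHTTTTTHTTT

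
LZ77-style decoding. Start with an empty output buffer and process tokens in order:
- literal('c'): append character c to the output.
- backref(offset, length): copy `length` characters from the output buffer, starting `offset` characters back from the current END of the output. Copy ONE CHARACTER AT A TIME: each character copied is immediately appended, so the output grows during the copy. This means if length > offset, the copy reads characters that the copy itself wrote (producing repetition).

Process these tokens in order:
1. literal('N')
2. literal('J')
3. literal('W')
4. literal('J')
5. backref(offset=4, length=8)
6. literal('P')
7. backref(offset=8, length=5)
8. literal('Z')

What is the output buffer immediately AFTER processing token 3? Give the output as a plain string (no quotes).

Answer: NJW

Derivation:
Token 1: literal('N'). Output: "N"
Token 2: literal('J'). Output: "NJ"
Token 3: literal('W'). Output: "NJW"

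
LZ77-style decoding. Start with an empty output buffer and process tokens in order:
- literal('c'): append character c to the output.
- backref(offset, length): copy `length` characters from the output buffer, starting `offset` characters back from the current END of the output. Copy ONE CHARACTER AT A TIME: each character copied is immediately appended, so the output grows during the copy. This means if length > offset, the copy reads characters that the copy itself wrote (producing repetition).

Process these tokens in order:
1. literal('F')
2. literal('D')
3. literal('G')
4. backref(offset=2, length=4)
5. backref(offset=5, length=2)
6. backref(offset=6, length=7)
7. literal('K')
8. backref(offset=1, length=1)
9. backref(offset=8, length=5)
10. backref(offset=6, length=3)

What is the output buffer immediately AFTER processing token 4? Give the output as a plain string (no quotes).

Answer: FDGDGDG

Derivation:
Token 1: literal('F'). Output: "F"
Token 2: literal('D'). Output: "FD"
Token 3: literal('G'). Output: "FDG"
Token 4: backref(off=2, len=4) (overlapping!). Copied 'DGDG' from pos 1. Output: "FDGDGDG"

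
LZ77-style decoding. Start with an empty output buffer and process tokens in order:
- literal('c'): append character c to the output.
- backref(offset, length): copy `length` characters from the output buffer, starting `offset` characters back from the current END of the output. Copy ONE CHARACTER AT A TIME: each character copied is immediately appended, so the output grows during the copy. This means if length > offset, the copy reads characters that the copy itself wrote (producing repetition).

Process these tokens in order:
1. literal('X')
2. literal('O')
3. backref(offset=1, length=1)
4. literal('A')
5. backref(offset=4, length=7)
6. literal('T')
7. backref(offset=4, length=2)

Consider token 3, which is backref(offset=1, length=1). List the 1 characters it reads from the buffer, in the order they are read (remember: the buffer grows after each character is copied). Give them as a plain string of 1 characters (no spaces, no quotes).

Answer: O

Derivation:
Token 1: literal('X'). Output: "X"
Token 2: literal('O'). Output: "XO"
Token 3: backref(off=1, len=1). Buffer before: "XO" (len 2)
  byte 1: read out[1]='O', append. Buffer now: "XOO"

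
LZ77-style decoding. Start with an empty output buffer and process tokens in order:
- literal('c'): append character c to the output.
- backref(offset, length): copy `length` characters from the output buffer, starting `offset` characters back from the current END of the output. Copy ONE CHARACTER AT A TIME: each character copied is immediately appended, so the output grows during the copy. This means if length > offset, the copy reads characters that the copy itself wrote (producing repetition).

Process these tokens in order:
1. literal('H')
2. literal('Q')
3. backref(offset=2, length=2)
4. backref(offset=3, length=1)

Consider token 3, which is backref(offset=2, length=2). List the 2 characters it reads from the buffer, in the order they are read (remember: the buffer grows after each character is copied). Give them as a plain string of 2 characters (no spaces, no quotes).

Answer: HQ

Derivation:
Token 1: literal('H'). Output: "H"
Token 2: literal('Q'). Output: "HQ"
Token 3: backref(off=2, len=2). Buffer before: "HQ" (len 2)
  byte 1: read out[0]='H', append. Buffer now: "HQH"
  byte 2: read out[1]='Q', append. Buffer now: "HQHQ"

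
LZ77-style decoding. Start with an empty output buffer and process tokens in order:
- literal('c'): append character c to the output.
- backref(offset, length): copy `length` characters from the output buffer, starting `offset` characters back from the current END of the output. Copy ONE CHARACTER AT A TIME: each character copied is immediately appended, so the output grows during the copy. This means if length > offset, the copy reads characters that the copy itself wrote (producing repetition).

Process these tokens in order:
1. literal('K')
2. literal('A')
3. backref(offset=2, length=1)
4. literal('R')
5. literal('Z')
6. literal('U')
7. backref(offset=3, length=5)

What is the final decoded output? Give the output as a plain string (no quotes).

Token 1: literal('K'). Output: "K"
Token 2: literal('A'). Output: "KA"
Token 3: backref(off=2, len=1). Copied 'K' from pos 0. Output: "KAK"
Token 4: literal('R'). Output: "KAKR"
Token 5: literal('Z'). Output: "KAKRZ"
Token 6: literal('U'). Output: "KAKRZU"
Token 7: backref(off=3, len=5) (overlapping!). Copied 'RZURZ' from pos 3. Output: "KAKRZURZURZ"

Answer: KAKRZURZURZ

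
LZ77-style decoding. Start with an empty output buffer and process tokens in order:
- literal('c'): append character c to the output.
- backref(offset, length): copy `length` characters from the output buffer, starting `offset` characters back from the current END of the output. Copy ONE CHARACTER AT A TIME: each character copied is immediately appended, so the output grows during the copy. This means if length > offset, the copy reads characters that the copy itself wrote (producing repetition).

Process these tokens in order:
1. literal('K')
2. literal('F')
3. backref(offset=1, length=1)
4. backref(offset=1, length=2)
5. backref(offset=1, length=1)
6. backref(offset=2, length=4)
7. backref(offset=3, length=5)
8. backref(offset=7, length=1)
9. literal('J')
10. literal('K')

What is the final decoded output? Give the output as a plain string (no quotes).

Token 1: literal('K'). Output: "K"
Token 2: literal('F'). Output: "KF"
Token 3: backref(off=1, len=1). Copied 'F' from pos 1. Output: "KFF"
Token 4: backref(off=1, len=2) (overlapping!). Copied 'FF' from pos 2. Output: "KFFFF"
Token 5: backref(off=1, len=1). Copied 'F' from pos 4. Output: "KFFFFF"
Token 6: backref(off=2, len=4) (overlapping!). Copied 'FFFF' from pos 4. Output: "KFFFFFFFFF"
Token 7: backref(off=3, len=5) (overlapping!). Copied 'FFFFF' from pos 7. Output: "KFFFFFFFFFFFFFF"
Token 8: backref(off=7, len=1). Copied 'F' from pos 8. Output: "KFFFFFFFFFFFFFFF"
Token 9: literal('J'). Output: "KFFFFFFFFFFFFFFFJ"
Token 10: literal('K'). Output: "KFFFFFFFFFFFFFFFJK"

Answer: KFFFFFFFFFFFFFFFJK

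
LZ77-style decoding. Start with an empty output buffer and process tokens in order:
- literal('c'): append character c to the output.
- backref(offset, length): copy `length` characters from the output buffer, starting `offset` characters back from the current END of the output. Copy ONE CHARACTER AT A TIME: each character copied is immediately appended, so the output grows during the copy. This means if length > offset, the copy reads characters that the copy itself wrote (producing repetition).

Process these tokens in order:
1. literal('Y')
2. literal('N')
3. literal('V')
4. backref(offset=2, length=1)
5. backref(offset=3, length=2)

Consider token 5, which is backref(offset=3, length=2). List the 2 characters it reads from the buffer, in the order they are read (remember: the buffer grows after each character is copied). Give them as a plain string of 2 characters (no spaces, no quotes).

Answer: NV

Derivation:
Token 1: literal('Y'). Output: "Y"
Token 2: literal('N'). Output: "YN"
Token 3: literal('V'). Output: "YNV"
Token 4: backref(off=2, len=1). Copied 'N' from pos 1. Output: "YNVN"
Token 5: backref(off=3, len=2). Buffer before: "YNVN" (len 4)
  byte 1: read out[1]='N', append. Buffer now: "YNVNN"
  byte 2: read out[2]='V', append. Buffer now: "YNVNNV"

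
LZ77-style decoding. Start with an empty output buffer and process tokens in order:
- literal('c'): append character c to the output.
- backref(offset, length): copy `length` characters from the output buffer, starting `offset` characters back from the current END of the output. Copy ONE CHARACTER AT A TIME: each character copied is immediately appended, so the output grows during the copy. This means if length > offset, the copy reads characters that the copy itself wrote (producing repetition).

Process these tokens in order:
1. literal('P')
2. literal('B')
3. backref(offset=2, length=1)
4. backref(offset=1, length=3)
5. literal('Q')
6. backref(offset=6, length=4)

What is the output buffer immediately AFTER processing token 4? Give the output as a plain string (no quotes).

Token 1: literal('P'). Output: "P"
Token 2: literal('B'). Output: "PB"
Token 3: backref(off=2, len=1). Copied 'P' from pos 0. Output: "PBP"
Token 4: backref(off=1, len=3) (overlapping!). Copied 'PPP' from pos 2. Output: "PBPPPP"

Answer: PBPPPP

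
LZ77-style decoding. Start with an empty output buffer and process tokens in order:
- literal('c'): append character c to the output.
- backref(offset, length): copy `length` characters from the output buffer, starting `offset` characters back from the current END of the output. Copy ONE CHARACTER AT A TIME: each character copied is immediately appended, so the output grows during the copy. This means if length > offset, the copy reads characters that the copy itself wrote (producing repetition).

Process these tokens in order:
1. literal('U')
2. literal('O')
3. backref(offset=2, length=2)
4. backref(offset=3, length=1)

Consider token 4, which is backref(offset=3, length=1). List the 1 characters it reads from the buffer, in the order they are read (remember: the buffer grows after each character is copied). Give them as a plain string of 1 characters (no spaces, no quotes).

Answer: O

Derivation:
Token 1: literal('U'). Output: "U"
Token 2: literal('O'). Output: "UO"
Token 3: backref(off=2, len=2). Copied 'UO' from pos 0. Output: "UOUO"
Token 4: backref(off=3, len=1). Buffer before: "UOUO" (len 4)
  byte 1: read out[1]='O', append. Buffer now: "UOUOO"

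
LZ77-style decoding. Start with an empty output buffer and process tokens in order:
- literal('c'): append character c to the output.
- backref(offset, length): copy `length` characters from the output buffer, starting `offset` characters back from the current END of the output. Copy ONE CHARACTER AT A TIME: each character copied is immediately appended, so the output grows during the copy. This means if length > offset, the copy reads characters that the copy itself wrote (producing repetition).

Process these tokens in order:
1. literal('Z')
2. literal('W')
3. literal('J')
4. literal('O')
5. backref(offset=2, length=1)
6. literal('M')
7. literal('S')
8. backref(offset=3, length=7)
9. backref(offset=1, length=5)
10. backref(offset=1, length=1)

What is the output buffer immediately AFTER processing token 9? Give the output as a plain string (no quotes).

Token 1: literal('Z'). Output: "Z"
Token 2: literal('W'). Output: "ZW"
Token 3: literal('J'). Output: "ZWJ"
Token 4: literal('O'). Output: "ZWJO"
Token 5: backref(off=2, len=1). Copied 'J' from pos 2. Output: "ZWJOJ"
Token 6: literal('M'). Output: "ZWJOJM"
Token 7: literal('S'). Output: "ZWJOJMS"
Token 8: backref(off=3, len=7) (overlapping!). Copied 'JMSJMSJ' from pos 4. Output: "ZWJOJMSJMSJMSJ"
Token 9: backref(off=1, len=5) (overlapping!). Copied 'JJJJJ' from pos 13. Output: "ZWJOJMSJMSJMSJJJJJJ"

Answer: ZWJOJMSJMSJMSJJJJJJ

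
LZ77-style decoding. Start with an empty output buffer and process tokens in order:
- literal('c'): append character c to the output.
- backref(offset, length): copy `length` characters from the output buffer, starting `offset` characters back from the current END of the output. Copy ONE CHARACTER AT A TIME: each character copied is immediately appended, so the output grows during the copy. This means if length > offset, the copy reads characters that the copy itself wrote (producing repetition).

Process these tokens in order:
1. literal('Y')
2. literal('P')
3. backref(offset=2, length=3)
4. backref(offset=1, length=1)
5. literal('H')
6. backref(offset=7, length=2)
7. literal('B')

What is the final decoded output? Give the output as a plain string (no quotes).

Answer: YPYPYYHYPB

Derivation:
Token 1: literal('Y'). Output: "Y"
Token 2: literal('P'). Output: "YP"
Token 3: backref(off=2, len=3) (overlapping!). Copied 'YPY' from pos 0. Output: "YPYPY"
Token 4: backref(off=1, len=1). Copied 'Y' from pos 4. Output: "YPYPYY"
Token 5: literal('H'). Output: "YPYPYYH"
Token 6: backref(off=7, len=2). Copied 'YP' from pos 0. Output: "YPYPYYHYP"
Token 7: literal('B'). Output: "YPYPYYHYPB"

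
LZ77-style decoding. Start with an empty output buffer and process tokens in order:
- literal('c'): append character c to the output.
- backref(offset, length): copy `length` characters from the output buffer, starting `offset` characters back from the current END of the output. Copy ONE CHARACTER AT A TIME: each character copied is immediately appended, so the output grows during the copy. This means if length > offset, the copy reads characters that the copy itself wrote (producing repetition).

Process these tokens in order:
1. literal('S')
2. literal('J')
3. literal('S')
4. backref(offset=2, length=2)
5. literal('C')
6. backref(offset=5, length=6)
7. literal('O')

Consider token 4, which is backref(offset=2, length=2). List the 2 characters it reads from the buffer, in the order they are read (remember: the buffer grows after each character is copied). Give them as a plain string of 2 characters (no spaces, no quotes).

Token 1: literal('S'). Output: "S"
Token 2: literal('J'). Output: "SJ"
Token 3: literal('S'). Output: "SJS"
Token 4: backref(off=2, len=2). Buffer before: "SJS" (len 3)
  byte 1: read out[1]='J', append. Buffer now: "SJSJ"
  byte 2: read out[2]='S', append. Buffer now: "SJSJS"

Answer: JS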